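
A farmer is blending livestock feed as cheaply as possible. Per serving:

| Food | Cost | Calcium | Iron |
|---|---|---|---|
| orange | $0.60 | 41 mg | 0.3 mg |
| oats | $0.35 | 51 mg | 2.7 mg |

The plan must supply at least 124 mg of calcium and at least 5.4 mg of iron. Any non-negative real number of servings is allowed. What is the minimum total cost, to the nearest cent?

$0.85

With two linear requirements the optimum uses one or two foods; enumerate the corners.
orange only: max(124/41, 5.4/0.3) = 18 servings → $10.80.
oats only: max(124/51, 5.4/2.7) = 2.431 servings → $0.85.
orange + oats with both tight: 0.6226 servings and 1.931 servings → $1.05.
So the least-cost plan costs $0.85.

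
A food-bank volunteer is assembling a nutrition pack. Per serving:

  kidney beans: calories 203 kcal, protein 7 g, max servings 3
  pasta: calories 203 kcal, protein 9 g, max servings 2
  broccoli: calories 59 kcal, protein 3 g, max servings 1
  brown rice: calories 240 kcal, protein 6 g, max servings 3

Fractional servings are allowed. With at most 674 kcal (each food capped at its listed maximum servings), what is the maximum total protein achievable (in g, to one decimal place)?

28.2 g

Protein per kcal: broccoli 0.05085, pasta 0.04433, kidney beans 0.03448, brown rice 0.025.
Take 1 serving of broccoli: uses 59 kcal, +3.0 g protein (running total 3.0 g).
Take 2 servings of pasta: uses 406 kcal, +18.0 g protein (running total 21.0 g).
Take 1.03 servings of kidney beans: uses 209 kcal, +7.2 g protein (running total 28.2 g).
Greedy by best ratio exhausts the calories allowance optimally: 28.2 g.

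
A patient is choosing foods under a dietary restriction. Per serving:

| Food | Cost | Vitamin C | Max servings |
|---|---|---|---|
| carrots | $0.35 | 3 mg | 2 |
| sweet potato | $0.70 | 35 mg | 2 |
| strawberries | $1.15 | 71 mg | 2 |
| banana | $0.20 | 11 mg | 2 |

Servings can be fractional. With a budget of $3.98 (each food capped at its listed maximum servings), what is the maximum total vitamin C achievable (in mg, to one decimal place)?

Vitamin C per dollar: strawberries 61.74, banana 55, sweet potato 50, carrots 8.571.
Take 2 servings of strawberries: spends $2.30, +142.0 mg vitamin C (running total 142.0 mg).
Take 2 servings of banana: spends $0.40, +22.0 mg vitamin C (running total 164.0 mg).
Take 1.829 servings of sweet potato: spends $1.28, +64.0 mg vitamin C (running total 228.0 mg).
Greedy by best ratio exhausts the cost allowance optimally: 228.0 mg.

228.0 mg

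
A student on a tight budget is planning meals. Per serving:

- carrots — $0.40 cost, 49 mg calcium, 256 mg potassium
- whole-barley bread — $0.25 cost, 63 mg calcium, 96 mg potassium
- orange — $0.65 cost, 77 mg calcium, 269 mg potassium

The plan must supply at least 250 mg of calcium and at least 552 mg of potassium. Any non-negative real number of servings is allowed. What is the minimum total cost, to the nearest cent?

$1.19

Check every corner: each single food scaled to meet both minima, and each pair solved so both constraints bind.
carrots only: max(250/49, 552/256) = 5.102 servings → $2.04.
whole-barley bread only: max(250/63, 552/96) = 5.75 servings → $1.44.
orange only: max(250/77, 552/269) = 3.247 servings → $2.11.
carrots + whole-barley bread with both tight: 0.9433 servings and 3.235 servings → $1.19.
carrots + orange: intersection lies outside the first quadrant.
whole-barley bread + orange with both tight: 2.59 servings and 1.128 servings → $1.38.
The minimum over all feasible corners is $1.19.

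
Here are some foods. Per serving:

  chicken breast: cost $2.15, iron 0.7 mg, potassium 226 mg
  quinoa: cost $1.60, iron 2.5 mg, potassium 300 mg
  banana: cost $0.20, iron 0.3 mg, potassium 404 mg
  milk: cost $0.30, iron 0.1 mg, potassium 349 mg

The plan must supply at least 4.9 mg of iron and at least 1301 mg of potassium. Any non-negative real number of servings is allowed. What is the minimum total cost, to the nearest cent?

$3.15

With two linear requirements the optimum uses one or two foods; enumerate the corners.
chicken breast only: max(4.9/0.7, 1301/226) = 7 servings → $15.05.
quinoa only: max(4.9/2.5, 1301/300) = 4.337 servings → $6.94.
banana only: max(4.9/0.3, 1301/404) = 16.33 servings → $3.27.
milk only: max(4.9/0.1, 1301/349) = 49 servings → $14.70.
chicken breast + quinoa with both tight: 5.021 servings and 0.5541 servings → $11.68.
chicken breast + banana: the both-tight solution has a negative serving — not a feasible corner.
chicken breast + milk with both targets exact would need a negative amount; discard.
quinoa + banana with both tight: 1.728 servings and 1.938 servings → $3.15.
quinoa + milk with both tight: 1.875 servings and 2.116 servings → $3.64.
banana + milk: intersection lies outside the first quadrant.
The minimum over all feasible corners is $3.15.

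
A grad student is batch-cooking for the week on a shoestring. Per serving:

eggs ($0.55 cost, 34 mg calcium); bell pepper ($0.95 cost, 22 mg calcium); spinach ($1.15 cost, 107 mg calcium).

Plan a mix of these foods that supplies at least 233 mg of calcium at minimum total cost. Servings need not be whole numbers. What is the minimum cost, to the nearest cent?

$2.50

Cost per mg of calcium: spinach $0.0107, eggs $0.0162, bell pepper $0.0432.
With no serving limits, use only spinach: 233 mg / 107 mg = 2.178 servings × $1.15 = $2.50.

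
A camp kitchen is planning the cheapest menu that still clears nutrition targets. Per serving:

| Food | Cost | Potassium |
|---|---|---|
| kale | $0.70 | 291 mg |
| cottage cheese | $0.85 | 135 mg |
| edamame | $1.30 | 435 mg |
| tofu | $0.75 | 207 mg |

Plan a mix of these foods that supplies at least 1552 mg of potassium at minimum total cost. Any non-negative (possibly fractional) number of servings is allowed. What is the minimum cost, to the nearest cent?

Cost per mg of potassium: kale $0.0024, edamame $0.0030, tofu $0.0036, cottage cheese $0.0063.
With no serving limits, use only kale: 1552 mg / 291 mg = 5.333 servings × $0.70 = $3.73.

$3.73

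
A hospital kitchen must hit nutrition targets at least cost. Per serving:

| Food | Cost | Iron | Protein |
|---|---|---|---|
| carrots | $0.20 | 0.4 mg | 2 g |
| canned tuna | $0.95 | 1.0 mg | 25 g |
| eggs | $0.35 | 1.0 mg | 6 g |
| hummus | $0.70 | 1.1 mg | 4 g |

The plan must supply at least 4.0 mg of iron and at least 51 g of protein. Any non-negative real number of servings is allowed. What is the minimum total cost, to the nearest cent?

Compare the cost at each extreme point of the feasible region.
carrots only: max(4.0/0.4, 51/2) = 25.5 servings → $5.10.
canned tuna only: max(4.0/1.0, 51/25) = 4 servings → $3.80.
eggs only: max(4.0/1.0, 51/6) = 8.5 servings → $2.98.
hummus only: max(4.0/1.1, 51/4) = 12.75 servings → $8.93.
carrots + canned tuna with both tight: 6.125 servings and 1.55 servings → $2.70.
carrots + eggs with both targets exact would need a negative amount; discard.
carrots + hummus with both targets exact would need a negative amount; discard.
canned tuna + eggs with both tight: 1.421 servings and 2.579 servings → $2.25.
canned tuna + hummus with both tight: 1.706 servings and 2.085 servings → $3.08.
eggs + hummus: intersection lies outside the first quadrant.
Cheapest feasible corner: $2.25.

$2.25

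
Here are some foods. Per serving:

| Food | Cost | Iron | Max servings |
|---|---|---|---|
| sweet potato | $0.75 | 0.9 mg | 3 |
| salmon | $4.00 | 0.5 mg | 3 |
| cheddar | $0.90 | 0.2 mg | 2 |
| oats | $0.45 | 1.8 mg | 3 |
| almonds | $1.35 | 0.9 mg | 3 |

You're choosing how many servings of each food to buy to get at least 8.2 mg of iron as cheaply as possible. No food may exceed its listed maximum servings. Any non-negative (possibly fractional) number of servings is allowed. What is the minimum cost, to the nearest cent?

Cost per mg of iron: oats $0.2500, sweet potato $0.8333, almonds $1.5000, cheddar $4.5000, salmon $8.0000.
Take 3 servings of oats: +5.4 mg iron for $1.35 (total $1.35, still need 2.8 mg).
Take 3 servings of sweet potato: +2.7 mg iron for $2.25 (total $3.60, still need 0.1 mg).
Take 0.1111 servings of almonds: +0.1 mg iron for $0.15 (total $3.75, still need 0.0 mg).
Greedy by cheapest-per-mg is optimal for a single linear constraint, so the minimum cost is $3.75.

$3.75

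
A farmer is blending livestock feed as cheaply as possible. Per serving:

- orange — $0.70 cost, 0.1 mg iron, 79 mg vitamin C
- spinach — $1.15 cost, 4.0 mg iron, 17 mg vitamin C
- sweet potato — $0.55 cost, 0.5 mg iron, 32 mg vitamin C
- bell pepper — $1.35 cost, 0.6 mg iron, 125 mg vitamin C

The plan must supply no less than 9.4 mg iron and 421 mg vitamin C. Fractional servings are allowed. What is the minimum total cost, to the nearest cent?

With two linear requirements the optimum uses one or two foods; enumerate the corners.
orange only: max(9.4/0.1, 421/79) = 94 servings → $65.80.
spinach only: max(9.4/4.0, 421/17) = 24.76 servings → $28.48.
sweet potato only: max(9.4/0.5, 421/32) = 18.8 servings → $10.34.
bell pepper only: max(9.4/0.6, 421/125) = 15.67 servings → $21.15.
orange + spinach with both tight: 4.85 servings and 2.229 servings → $5.96.
orange + sweet potato with both targets exact would need a negative amount; discard.
orange + bell pepper: intersection lies outside the first quadrant.
spinach + sweet potato with both tight: 0.7556 servings and 12.75 servings → $7.88.
spinach + bell pepper with both tight: 1.883 servings and 3.112 servings → $6.37.
sweet potato + bell pepper with both targets exact would need a negative amount; discard.
Cheapest feasible corner: $5.96.

$5.96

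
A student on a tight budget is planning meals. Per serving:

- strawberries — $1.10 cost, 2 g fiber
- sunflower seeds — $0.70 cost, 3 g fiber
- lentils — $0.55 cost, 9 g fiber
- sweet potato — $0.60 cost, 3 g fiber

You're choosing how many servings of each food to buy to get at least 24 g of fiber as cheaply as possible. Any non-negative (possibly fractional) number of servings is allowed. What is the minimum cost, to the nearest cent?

Cost per g of fiber: lentils $0.0611, sweet potato $0.2000, sunflower seeds $0.2333, strawberries $0.5500.
With no serving limits, use only lentils: 24 g / 9 g = 2.667 servings × $0.55 = $1.47.

$1.47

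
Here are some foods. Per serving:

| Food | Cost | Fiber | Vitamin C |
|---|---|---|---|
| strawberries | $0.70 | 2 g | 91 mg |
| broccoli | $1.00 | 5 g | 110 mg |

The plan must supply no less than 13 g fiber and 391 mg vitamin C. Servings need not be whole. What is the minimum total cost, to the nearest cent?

Compare the cost at each extreme point of the feasible region.
strawberries only: max(13/2, 391/91) = 6.5 servings → $4.55.
broccoli only: max(13/5, 391/110) = 3.555 servings → $3.55.
strawberries + broccoli with both tight: 2.234 servings and 1.706 servings → $3.27.
Cheapest feasible corner: $3.27.

$3.27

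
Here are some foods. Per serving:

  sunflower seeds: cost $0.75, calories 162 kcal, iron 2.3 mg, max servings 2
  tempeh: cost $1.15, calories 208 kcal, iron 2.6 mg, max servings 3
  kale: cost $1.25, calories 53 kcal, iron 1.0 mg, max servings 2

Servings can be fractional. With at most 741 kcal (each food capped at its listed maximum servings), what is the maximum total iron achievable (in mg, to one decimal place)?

Iron per kcal: kale 0.01887, sunflower seeds 0.0142, tempeh 0.0125.
Take 2 servings of kale: uses 106 kcal, +2.0 mg iron (running total 2.0 mg).
Take 2 servings of sunflower seeds: uses 324 kcal, +4.6 mg iron (running total 6.6 mg).
Take 1.495 servings of tempeh: uses 311 kcal, +3.9 mg iron (running total 10.5 mg).
Filling greedily by iron-per-kcal is optimal for one linear limit, giving 10.5 mg.

10.5 mg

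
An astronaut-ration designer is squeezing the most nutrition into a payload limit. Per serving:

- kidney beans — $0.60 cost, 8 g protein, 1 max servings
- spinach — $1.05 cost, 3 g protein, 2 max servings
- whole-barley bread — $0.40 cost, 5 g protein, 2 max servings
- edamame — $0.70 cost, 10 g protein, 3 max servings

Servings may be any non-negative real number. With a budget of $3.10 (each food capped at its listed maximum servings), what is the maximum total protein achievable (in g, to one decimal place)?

43.0 g

Protein per dollar: edamame 14.29, kidney beans 13.33, whole-barley bread 12.5, spinach 2.857.
Take 3 servings of edamame: spends $2.10, +30.0 g protein (running total 30.0 g).
Take 1 serving of kidney beans: spends $0.60, +8.0 g protein (running total 38.0 g).
Take 1 serving of whole-barley bread: spends $0.40, +5.0 g protein (running total 43.0 g).
Filling greedily by protein-per-dollar is optimal for one linear limit, giving 43.0 g.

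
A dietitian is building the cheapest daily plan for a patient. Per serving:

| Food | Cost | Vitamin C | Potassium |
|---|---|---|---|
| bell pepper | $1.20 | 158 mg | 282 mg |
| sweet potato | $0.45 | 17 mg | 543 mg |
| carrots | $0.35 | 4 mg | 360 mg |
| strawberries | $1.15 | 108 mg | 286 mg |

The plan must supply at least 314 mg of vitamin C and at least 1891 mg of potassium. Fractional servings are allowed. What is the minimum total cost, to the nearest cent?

$3.22

At the optimum either one food covers both requirements or two foods hit both targets exactly; no other combination can be cheaper.
bell pepper only: max(314/158, 1891/282) = 6.706 servings → $8.05.
sweet potato only: max(314/17, 1891/543) = 18.47 servings → $8.31.
carrots only: max(314/4, 1891/360) = 78.5 servings → $27.48.
strawberries only: max(314/108, 1891/286) = 6.612 servings → $7.60.
bell pepper + sweet potato with both tight: 1.708 servings and 2.595 servings → $3.22.
bell pepper + carrots with both tight: 1.892 servings and 3.771 servings → $3.59.
bell pepper + strawberries: intersection lies outside the first quadrant.
sweet potato + carrots: the both-tight solution has a negative serving — not a feasible corner.
sweet potato + strawberries with both tight: 2.128 servings and 2.573 servings → $3.92.
carrots + strawberries with both tight: 3.032 servings and 2.795 servings → $4.28.
So the least-cost plan costs $3.22.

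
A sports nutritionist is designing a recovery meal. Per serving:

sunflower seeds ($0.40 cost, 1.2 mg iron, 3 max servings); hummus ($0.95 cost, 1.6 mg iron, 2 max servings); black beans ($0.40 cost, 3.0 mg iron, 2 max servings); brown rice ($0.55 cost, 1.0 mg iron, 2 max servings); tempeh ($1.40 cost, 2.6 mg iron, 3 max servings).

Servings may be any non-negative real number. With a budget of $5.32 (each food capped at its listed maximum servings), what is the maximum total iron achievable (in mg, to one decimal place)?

15.8 mg

Iron per dollar: black beans 7.5, sunflower seeds 3, tempeh 1.857, brown rice 1.818, hummus 1.684.
Take 2 servings of black beans: spends $0.80, +6.0 mg iron (running total 6.0 mg).
Take 3 servings of sunflower seeds: spends $1.20, +3.6 mg iron (running total 9.6 mg).
Take 2.371 servings of tempeh: spends $3.32, +6.2 mg iron (running total 15.8 mg).
Greedy by best ratio exhausts the cost allowance optimally: 15.8 mg.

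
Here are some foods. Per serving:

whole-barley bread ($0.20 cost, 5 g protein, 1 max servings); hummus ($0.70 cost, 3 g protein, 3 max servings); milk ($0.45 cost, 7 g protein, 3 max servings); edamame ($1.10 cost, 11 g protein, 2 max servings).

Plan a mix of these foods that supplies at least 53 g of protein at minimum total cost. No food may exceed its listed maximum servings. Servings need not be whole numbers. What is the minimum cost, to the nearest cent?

$4.92

Cost per g of protein: whole-barley bread $0.0400, milk $0.0643, edamame $0.1000, hummus $0.2333.
Take 1 serving of whole-barley bread: +5.0 g protein for $0.20 (total $0.20, still need 48.0 g).
Take 3 servings of milk: +21.0 g protein for $1.35 (total $1.55, still need 27.0 g).
Take 2 servings of edamame: +22.0 g protein for $2.20 (total $3.75, still need 5.0 g).
Take 1.667 servings of hummus: +5.0 g protein for $1.17 (total $4.92, still need 0.0 g).
Greedy by cheapest-per-g is optimal for a single linear constraint, so the minimum cost is $4.92.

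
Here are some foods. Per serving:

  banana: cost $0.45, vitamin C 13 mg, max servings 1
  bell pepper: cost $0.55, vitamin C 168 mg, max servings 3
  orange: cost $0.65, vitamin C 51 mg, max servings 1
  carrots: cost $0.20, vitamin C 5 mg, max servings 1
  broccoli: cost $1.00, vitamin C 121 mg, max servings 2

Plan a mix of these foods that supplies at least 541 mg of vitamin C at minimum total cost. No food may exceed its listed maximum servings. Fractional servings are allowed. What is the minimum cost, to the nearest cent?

$1.96

Cost per mg of vitamin C: bell pepper $0.0033, broccoli $0.0083, orange $0.0127, banana $0.0346, carrots $0.0400.
Take 3 servings of bell pepper: +504.0 mg vitamin C for $1.65 (total $1.65, still need 37.0 mg).
Take 0.3058 servings of broccoli: +37.0 mg vitamin C for $0.31 (total $1.96, still need 0.0 mg).
Greedy by cheapest-per-mg is optimal for a single linear constraint, so the minimum cost is $1.96.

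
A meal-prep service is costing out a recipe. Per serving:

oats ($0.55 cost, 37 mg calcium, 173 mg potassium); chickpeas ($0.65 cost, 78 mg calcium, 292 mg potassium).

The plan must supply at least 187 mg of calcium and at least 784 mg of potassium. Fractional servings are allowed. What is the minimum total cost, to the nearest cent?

With two linear requirements the optimum uses one or two foods; enumerate the corners.
oats only: max(187/37, 784/173) = 5.054 servings → $2.78.
chickpeas only: max(187/78, 784/292) = 2.685 servings → $1.75.
oats + chickpeas with both tight: 2.434 servings and 1.243 servings → $2.15.
So the least-cost plan costs $1.75.

$1.75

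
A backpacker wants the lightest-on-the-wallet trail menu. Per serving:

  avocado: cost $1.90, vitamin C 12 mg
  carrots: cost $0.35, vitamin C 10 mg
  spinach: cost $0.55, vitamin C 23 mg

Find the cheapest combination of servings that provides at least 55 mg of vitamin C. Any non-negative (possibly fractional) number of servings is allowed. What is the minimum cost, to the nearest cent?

$1.32

Cost per mg of vitamin C: spinach $0.0239, carrots $0.0350, avocado $0.1583.
With no serving limits, use only spinach: 55 mg / 23 mg = 2.391 servings × $0.55 = $1.32.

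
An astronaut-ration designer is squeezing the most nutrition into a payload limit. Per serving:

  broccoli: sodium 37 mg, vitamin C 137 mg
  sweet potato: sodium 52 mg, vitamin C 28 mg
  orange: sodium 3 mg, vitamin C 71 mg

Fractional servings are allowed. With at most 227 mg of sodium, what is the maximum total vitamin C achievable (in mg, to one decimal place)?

5372.3 mg

Vitamin C per mg sodium: orange 23.67, broccoli 3.703, sweet potato 0.5385.
With no serving limits, spend the whole sodium allowance on orange: 227 mg / 3 mg × 71 mg = 5372.3 mg.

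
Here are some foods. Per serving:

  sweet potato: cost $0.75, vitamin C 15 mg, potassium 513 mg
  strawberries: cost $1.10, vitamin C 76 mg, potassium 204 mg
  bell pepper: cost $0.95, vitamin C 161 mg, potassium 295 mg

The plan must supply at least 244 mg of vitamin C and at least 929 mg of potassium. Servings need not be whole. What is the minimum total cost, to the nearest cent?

This is a tiny linear program; its minimum lies at a vertex of the feasible set. List the vertices and price them.
sweet potato only: max(244/15, 929/513) = 16.27 servings → $12.20.
strawberries only: max(244/76, 929/204) = 4.554 servings → $5.01.
bell pepper only: max(244/161, 929/295) = 3.149 servings → $2.99.
sweet potato + strawberries with both tight: 0.5797 servings and 3.096 servings → $3.84.
sweet potato + bell pepper with both tight: 0.9926 servings and 1.423 servings → $2.10.
strawberries + bell pepper: intersection lies outside the first quadrant.
Cheapest feasible corner: $2.10.

$2.10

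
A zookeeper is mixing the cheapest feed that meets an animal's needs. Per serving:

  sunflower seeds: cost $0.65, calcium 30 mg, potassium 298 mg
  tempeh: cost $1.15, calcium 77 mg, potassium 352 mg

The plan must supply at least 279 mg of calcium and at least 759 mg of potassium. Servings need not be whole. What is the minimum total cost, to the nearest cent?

$4.17

sunflower seeds only: max(279/30, 759/298) = 9.3 servings → $6.04.
tempeh only: max(279/77, 759/352) = 3.623 servings → $4.17.
sunflower seeds + tempeh: intersection lies outside the first quadrant.
Cheapest feasible corner: $4.17.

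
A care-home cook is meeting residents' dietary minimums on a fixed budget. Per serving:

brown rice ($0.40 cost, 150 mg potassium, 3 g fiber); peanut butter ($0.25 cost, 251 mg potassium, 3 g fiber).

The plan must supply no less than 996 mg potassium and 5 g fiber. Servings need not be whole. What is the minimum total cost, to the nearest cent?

$0.99

With two linear requirements the optimum uses one or two foods; enumerate the corners.
brown rice only: max(996/150, 5/3) = 6.64 servings → $2.66.
peanut butter only: max(996/251, 5/3) = 3.968 servings → $0.99.
brown rice + peanut butter with both targets exact would need a negative amount; discard.
The minimum over all feasible corners is $0.99.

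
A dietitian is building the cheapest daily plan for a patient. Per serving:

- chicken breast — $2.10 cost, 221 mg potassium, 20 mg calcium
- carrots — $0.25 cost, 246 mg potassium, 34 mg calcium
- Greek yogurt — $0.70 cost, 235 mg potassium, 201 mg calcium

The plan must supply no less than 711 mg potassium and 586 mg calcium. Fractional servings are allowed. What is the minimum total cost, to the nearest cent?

$2.06

With two linear requirements the optimum uses one or two foods; enumerate the corners.
chicken breast only: max(711/221, 586/20) = 29.3 servings → $61.53.
carrots only: max(711/246, 586/34) = 17.24 servings → $4.31.
Greek yogurt only: max(711/235, 586/201) = 3.026 servings → $2.12.
chicken breast + carrots with both targets exact would need a negative amount; discard.
chicken breast + Greek yogurt with both tight: 0.1309 servings and 2.902 servings → $2.31.
carrots + Greek yogurt with both tight: 0.1255 servings and 2.894 servings → $2.06.
So the least-cost plan costs $2.06.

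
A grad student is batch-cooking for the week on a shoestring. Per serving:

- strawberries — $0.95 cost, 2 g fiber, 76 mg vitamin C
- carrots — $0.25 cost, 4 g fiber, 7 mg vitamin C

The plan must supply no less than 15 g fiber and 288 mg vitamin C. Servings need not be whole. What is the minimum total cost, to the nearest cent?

This is a tiny linear program; its minimum lies at a vertex of the feasible set. List the vertices and price them.
strawberries only: max(15/2, 288/76) = 7.5 servings → $7.12.
carrots only: max(15/4, 288/7) = 41.14 servings → $10.29.
strawberries + carrots with both tight: 3.61 servings and 1.945 servings → $3.92.
So the least-cost plan costs $3.92.

$3.92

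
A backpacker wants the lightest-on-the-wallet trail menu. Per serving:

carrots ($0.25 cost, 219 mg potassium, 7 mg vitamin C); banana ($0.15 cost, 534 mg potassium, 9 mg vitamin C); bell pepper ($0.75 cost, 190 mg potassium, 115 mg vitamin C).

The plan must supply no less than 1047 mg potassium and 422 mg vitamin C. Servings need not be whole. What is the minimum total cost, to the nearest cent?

$2.81

At the optimum either one food covers both requirements or two foods hit both targets exactly; no other combination can be cheaper.
carrots only: max(1047/219, 422/7) = 60.29 servings → $15.07.
banana only: max(1047/534, 422/9) = 46.89 servings → $7.03.
bell pepper only: max(1047/190, 422/115) = 5.511 servings → $4.13.
carrots + banana: intersection lies outside the first quadrant.
carrots + bell pepper with both tight: 1.686 servings and 3.567 servings → $3.10.
banana + bell pepper with both tight: 0.6738 servings and 3.617 servings → $2.81.
Cheapest feasible corner: $2.81.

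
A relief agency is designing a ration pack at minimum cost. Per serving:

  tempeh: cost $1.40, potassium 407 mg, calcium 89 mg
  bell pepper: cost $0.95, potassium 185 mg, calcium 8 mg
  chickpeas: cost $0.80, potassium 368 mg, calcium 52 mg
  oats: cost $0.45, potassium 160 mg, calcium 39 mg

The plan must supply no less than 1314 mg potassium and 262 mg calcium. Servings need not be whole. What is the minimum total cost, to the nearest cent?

$3.33

tempeh only: max(1314/407, 262/89) = 3.229 servings → $4.52.
bell pepper only: max(1314/185, 262/8) = 32.75 servings → $31.11.
chickpeas only: max(1314/368, 262/52) = 5.038 servings → $4.03.
oats only: max(1314/160, 262/39) = 8.213 servings → $3.70.
tempeh + bell pepper with both tight: 2.874 servings and 0.7807 servings → $4.76.
tempeh + chickpeas with both tight: 2.424 servings and 0.8899 servings → $4.11.
tempeh + oats with both targets exact would need a negative amount; discard.
bell pepper + chickpeas with both targets exact would need a negative amount; discard.
bell pepper + oats with both tight: 1.571 servings and 6.396 servings → $4.37.
chickpeas + oats with both tight: 1.546 servings and 4.656 servings → $3.33.
The minimum over all feasible corners is $3.33.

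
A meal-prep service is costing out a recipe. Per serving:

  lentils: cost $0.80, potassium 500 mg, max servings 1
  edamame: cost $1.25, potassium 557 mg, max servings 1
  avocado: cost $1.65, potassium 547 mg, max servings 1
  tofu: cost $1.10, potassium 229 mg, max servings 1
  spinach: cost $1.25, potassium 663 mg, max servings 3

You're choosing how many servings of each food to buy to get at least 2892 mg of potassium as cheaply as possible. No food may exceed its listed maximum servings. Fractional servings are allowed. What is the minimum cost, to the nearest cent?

$5.45

Cost per mg of potassium: lentils $0.0016, spinach $0.0019, edamame $0.0022, avocado $0.0030, tofu $0.0048.
Take 1 serving of lentils: +500.0 mg potassium for $0.80 (total $0.80, still need 2392.0 mg).
Take 3 servings of spinach: +1989.0 mg potassium for $3.75 (total $4.55, still need 403.0 mg).
Take 0.7235 servings of edamame: +403.0 mg potassium for $0.90 (total $5.45, still need 0.0 mg).
Greedy by cheapest-per-mg is optimal for a single linear constraint, so the minimum cost is $5.45.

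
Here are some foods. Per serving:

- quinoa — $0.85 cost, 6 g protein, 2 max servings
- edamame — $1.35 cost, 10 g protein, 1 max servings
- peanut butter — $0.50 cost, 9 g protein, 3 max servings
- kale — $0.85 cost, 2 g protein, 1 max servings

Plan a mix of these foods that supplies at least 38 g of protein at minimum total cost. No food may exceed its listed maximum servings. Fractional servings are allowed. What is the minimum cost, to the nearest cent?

$2.99

Cost per g of protein: peanut butter $0.0556, edamame $0.1350, quinoa $0.1417, kale $0.4250.
Take 3 servings of peanut butter: +27.0 g protein for $1.50 (total $1.50, still need 11.0 g).
Take 1 serving of edamame: +10.0 g protein for $1.35 (total $2.85, still need 1.0 g).
Take 0.1667 servings of quinoa: +1.0 g protein for $0.14 (total $2.99, still need 0.0 g).
Greedy by cheapest-per-g is optimal for a single linear constraint, so the minimum cost is $2.99.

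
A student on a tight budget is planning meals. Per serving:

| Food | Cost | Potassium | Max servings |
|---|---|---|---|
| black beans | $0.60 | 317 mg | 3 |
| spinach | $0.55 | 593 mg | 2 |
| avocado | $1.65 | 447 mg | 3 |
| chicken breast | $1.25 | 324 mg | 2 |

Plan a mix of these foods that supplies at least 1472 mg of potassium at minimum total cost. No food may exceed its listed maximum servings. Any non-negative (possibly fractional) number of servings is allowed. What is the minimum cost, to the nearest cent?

$1.64

Cost per mg of potassium: spinach $0.0009, black beans $0.0019, avocado $0.0037, chicken breast $0.0039.
Take 2 servings of spinach: +1186.0 mg potassium for $1.10 (total $1.10, still need 286.0 mg).
Take 0.9022 servings of black beans: +286.0 mg potassium for $0.54 (total $1.64, still need 0.0 mg).
Filling from the cheapest source first is optimal under one linear minimum: $1.64.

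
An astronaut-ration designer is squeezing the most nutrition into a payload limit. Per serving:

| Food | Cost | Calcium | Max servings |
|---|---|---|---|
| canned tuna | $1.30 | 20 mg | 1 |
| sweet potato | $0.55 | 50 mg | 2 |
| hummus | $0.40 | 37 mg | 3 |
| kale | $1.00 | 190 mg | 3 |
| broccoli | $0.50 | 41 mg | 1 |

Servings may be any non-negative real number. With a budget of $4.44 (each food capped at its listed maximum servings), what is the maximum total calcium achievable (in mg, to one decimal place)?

702.8 mg

Calcium per dollar: kale 190, hummus 92.5, sweet potato 90.91, broccoli 82, canned tuna 15.38.
Take 3 servings of kale: spends $3.00, +570.0 mg calcium (running total 570.0 mg).
Take 3 servings of hummus: spends $1.20, +111.0 mg calcium (running total 681.0 mg).
Take 0.4364 servings of sweet potato: spends $0.24, +21.8 mg calcium (running total 702.8 mg).
Filling greedily by calcium-per-dollar is optimal for one linear limit, giving 702.8 mg.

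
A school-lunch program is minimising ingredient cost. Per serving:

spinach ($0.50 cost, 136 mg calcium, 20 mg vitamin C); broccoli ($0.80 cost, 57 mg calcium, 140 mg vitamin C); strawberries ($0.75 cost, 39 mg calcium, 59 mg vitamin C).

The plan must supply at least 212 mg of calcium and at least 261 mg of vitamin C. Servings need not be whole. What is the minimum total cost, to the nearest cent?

For a min-cost LP with two ≥-constraints, a basic feasible solution has at most two positive variables.
spinach only: max(212/136, 261/20) = 13.05 servings → $6.53.
broccoli only: max(212/57, 261/140) = 3.719 servings → $2.98.
strawberries only: max(212/39, 261/59) = 5.436 servings → $4.08.
spinach + broccoli with both tight: 0.827 servings and 1.746 servings → $1.81.
spinach + strawberries with both tight: 0.3215 servings and 4.315 servings → $3.40.
broccoli + strawberries: intersection lies outside the first quadrant.
The minimum over all feasible corners is $1.81.

$1.81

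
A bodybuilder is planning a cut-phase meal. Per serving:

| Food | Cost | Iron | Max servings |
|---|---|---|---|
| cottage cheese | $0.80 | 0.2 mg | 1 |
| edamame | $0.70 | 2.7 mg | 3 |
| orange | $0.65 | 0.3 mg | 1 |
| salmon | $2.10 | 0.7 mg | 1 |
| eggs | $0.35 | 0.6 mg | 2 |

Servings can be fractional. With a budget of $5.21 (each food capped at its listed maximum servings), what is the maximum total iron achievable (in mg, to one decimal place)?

10.2 mg

Iron per dollar: edamame 3.857, eggs 1.714, orange 0.4615, salmon 0.3333, cottage cheese 0.25.
Take 3 servings of edamame: spends $2.10, +8.1 mg iron (running total 8.1 mg).
Take 2 servings of eggs: spends $0.70, +1.2 mg iron (running total 9.3 mg).
Take 1 serving of orange: spends $0.65, +0.3 mg iron (running total 9.6 mg).
Take 0.8381 servings of salmon: spends $1.76, +0.6 mg iron (running total 10.2 mg).
Filling greedily by iron-per-dollar is optimal for one linear limit, giving 10.2 mg.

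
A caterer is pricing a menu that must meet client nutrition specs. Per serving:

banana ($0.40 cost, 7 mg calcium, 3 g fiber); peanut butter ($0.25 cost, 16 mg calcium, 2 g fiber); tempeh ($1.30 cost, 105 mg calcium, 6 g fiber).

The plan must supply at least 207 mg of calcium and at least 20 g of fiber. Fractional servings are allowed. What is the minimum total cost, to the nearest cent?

$2.95

Minimising a linear cost over {calcium ≥ 207, fiber ≥ 20, servings ≥ 0} — the optimum is at a vertex, using one or two foods.
banana only: max(207/7, 20/3) = 29.57 servings → $11.83.
peanut butter only: max(207/16, 20/2) = 12.94 servings → $3.23.
tempeh only: max(207/105, 20/6) = 3.333 servings → $4.33.
banana + peanut butter: the both-tight solution has a negative serving — not a feasible corner.
banana + tempeh with both tight: 3.143 servings and 1.762 servings → $3.55.
peanut butter + tempeh with both tight: 7.526 servings and 0.8246 servings → $2.95.
Cheapest feasible corner: $2.95.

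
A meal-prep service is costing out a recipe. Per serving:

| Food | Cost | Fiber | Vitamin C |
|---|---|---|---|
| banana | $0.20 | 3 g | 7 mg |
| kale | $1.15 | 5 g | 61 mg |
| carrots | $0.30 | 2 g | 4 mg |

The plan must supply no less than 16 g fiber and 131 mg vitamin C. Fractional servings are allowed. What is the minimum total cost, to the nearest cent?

$2.62

At the optimum either one food covers both requirements or two foods hit both targets exactly; no other combination can be cheaper.
banana only: max(16/3, 131/7) = 18.71 servings → $3.74.
kale only: max(16/5, 131/61) = 3.2 servings → $3.68.
carrots only: max(16/2, 131/4) = 32.75 servings → $9.82.
banana + kale with both tight: 2.169 servings and 1.899 servings → $2.62.
banana + carrots: intersection lies outside the first quadrant.
kale + carrots with both tight: 1.941 servings and 3.147 servings → $3.18.
The minimum over all feasible corners is $2.62.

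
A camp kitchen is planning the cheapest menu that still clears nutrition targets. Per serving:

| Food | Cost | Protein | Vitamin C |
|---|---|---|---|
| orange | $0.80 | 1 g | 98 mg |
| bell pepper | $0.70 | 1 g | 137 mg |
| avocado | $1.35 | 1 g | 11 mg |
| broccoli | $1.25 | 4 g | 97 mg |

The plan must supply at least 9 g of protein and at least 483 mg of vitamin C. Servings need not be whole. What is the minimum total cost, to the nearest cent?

$3.72

With two linear requirements the optimum uses one or two foods; enumerate the corners.
orange only: max(9/1, 483/98) = 9 servings → $7.20.
bell pepper only: max(9/1, 483/137) = 9 servings → $6.30.
avocado only: max(9/1, 483/11) = 43.91 servings → $59.28.
broccoli only: max(9/4, 483/97) = 4.979 servings → $6.22.
orange + bell pepper: intersection lies outside the first quadrant.
orange + avocado with both tight: 4.414 servings and 4.586 servings → $9.72.
orange + broccoli with both tight: 3.59 servings and 1.353 servings → $4.56.
bell pepper + avocado with both tight: 3.048 servings and 5.952 servings → $10.17.
bell pepper + broccoli with both tight: 2.348 servings and 1.663 servings → $3.72.
avocado + broccoli: the both-tight solution has a negative serving — not a feasible corner.
So the least-cost plan costs $3.72.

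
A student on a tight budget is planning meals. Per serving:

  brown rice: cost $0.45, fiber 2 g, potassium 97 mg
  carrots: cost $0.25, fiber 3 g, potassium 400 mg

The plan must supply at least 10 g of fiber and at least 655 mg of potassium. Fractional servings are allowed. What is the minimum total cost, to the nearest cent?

$0.83

brown rice only: max(10/2, 655/97) = 6.753 servings → $3.04.
carrots only: max(10/3, 655/400) = 3.333 servings → $0.83.
brown rice + carrots with both tight: 3.998 servings and 0.668 servings → $1.97.
Cheapest feasible corner: $0.83.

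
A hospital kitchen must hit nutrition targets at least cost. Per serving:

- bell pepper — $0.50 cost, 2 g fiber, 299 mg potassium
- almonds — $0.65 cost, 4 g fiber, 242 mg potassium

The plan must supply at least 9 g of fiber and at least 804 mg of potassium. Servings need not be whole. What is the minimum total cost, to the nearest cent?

$1.72

The cheapest plan sits at a corner of the feasible region — with two constraints it uses at most two foods.
bell pepper only: max(9/2, 804/299) = 4.5 servings → $2.25.
almonds only: max(9/4, 804/242) = 3.322 servings → $2.16.
bell pepper + almonds with both tight: 1.458 servings and 1.521 servings → $1.72.
So the least-cost plan costs $1.72.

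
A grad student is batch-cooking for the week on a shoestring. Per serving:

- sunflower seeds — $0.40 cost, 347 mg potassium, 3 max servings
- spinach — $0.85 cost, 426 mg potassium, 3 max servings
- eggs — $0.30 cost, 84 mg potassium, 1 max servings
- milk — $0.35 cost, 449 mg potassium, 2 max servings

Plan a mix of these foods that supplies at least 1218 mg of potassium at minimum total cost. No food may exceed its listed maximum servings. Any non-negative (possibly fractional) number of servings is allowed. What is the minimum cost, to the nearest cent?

Cost per mg of potassium: milk $0.0008, sunflower seeds $0.0012, spinach $0.0020, eggs $0.0036.
Take 2 servings of milk: +898.0 mg potassium for $0.70 (total $0.70, still need 320.0 mg).
Take 0.9222 servings of sunflower seeds: +320.0 mg potassium for $0.37 (total $1.07, still need 0.0 mg).
Greedy by cheapest-per-mg is optimal for a single linear constraint, so the minimum cost is $1.07.

$1.07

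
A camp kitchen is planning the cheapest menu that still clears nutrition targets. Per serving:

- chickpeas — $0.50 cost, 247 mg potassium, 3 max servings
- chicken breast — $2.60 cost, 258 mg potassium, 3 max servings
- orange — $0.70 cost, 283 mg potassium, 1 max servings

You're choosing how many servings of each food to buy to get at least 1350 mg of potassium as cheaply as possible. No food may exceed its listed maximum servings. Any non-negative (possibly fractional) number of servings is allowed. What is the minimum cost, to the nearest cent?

Cost per mg of potassium: chickpeas $0.0020, orange $0.0025, chicken breast $0.0101.
Take 3 servings of chickpeas: +741.0 mg potassium for $1.50 (total $1.50, still need 609.0 mg).
Take 1 serving of orange: +283.0 mg potassium for $0.70 (total $2.20, still need 326.0 mg).
Take 1.264 servings of chicken breast: +326.0 mg potassium for $3.29 (total $5.49, still need 0.0 mg).
Filling from the cheapest source first is optimal under one linear minimum: $5.49.

$5.49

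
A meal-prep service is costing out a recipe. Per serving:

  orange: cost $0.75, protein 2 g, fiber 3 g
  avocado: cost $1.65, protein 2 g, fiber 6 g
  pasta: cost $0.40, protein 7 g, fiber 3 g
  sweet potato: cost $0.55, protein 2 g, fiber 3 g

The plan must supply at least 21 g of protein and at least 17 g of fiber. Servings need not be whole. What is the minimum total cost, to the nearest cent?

An LP optimum is at a vertex; with two nutrient constraints at most two foods are used. Check each candidate.
orange only: max(21/2, 17/3) = 10.5 servings → $7.88.
avocado only: max(21/2, 17/6) = 10.5 servings → $17.32.
pasta only: max(21/7, 17/3) = 5.667 servings → $2.27.
sweet potato only: max(21/2, 17/3) = 10.5 servings → $5.78.
orange + avocado: intersection lies outside the first quadrant.
orange + pasta with both tight: 3.733 servings and 1.933 servings → $3.57.
orange + sweet potato (both tight): parallel constraints — no distinct corner.
avocado + pasta with both tight: 1.556 servings and 2.556 servings → $3.59.
avocado + sweet potato: intersection lies outside the first quadrant.
pasta + sweet potato with both tight: 1.933 servings and 3.733 servings → $2.83.
Cheapest feasible corner: $2.27.

$2.27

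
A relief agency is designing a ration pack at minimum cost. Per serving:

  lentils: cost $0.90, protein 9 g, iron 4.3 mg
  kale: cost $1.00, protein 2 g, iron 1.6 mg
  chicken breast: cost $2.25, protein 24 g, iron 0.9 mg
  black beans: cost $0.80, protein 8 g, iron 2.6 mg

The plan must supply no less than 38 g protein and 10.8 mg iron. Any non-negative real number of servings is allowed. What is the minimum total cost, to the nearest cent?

The cheapest plan sits at a corner of the feasible region — with two constraints it uses at most two foods.
lentils only: max(38/9, 10.8/4.3) = 4.222 servings → $3.80.
kale only: max(38/2, 10.8/1.6) = 19 servings → $19.00.
chicken breast only: max(38/24, 10.8/0.9) = 12 servings → $27.00.
black beans only: max(38/8, 10.8/2.6) = 4.75 servings → $3.80.
lentils + kale: the both-tight solution has a negative serving — not a feasible corner.
lentils + chicken breast with both tight: 2.366 servings and 0.6961 servings → $3.70.
lentils + black beans with both targets exact would need a negative amount; discard.
kale + chicken breast with both tight: 6.148 servings and 1.071 servings → $8.56.
kale + black beans: the both-tight solution has a negative serving — not a feasible corner.
chicken breast + black beans with both tight: 0.2246 servings and 4.076 servings → $3.77.
So the least-cost plan costs $3.70.

$3.70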